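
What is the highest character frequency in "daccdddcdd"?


Input: daccdddcdd
Character counts:
  'a': 1
  'c': 3
  'd': 6
Maximum frequency: 6

6


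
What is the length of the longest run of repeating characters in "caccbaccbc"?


Input: "caccbaccbc"
Scanning for longest run:
  Position 1 ('a'): new char, reset run to 1
  Position 2 ('c'): new char, reset run to 1
  Position 3 ('c'): continues run of 'c', length=2
  Position 4 ('b'): new char, reset run to 1
  Position 5 ('a'): new char, reset run to 1
  Position 6 ('c'): new char, reset run to 1
  Position 7 ('c'): continues run of 'c', length=2
  Position 8 ('b'): new char, reset run to 1
  Position 9 ('c'): new char, reset run to 1
Longest run: 'c' with length 2

2


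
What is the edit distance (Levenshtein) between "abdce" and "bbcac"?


Computing edit distance: "abdce" -> "bbcac"
DP table:
           b    b    c    a    c
      0    1    2    3    4    5
  a   1    1    2    3    3    4
  b   2    1    1    2    3    4
  d   3    2    2    2    3    4
  c   4    3    3    2    3    3
  e   5    4    4    3    3    4
Edit distance = dp[5][5] = 4

4


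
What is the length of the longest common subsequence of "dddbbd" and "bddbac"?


LCS of "dddbbd" and "bddbac"
DP table:
           b    d    d    b    a    c
      0    0    0    0    0    0    0
  d   0    0    1    1    1    1    1
  d   0    0    1    2    2    2    2
  d   0    0    1    2    2    2    2
  b   0    1    1    2    3    3    3
  b   0    1    1    2    3    3    3
  d   0    1    2    2    3    3    3
LCS length = dp[6][6] = 3

3


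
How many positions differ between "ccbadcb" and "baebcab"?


Comparing "ccbadcb" and "baebcab" position by position:
  Position 0: 'c' vs 'b' => DIFFER
  Position 1: 'c' vs 'a' => DIFFER
  Position 2: 'b' vs 'e' => DIFFER
  Position 3: 'a' vs 'b' => DIFFER
  Position 4: 'd' vs 'c' => DIFFER
  Position 5: 'c' vs 'a' => DIFFER
  Position 6: 'b' vs 'b' => same
Positions that differ: 6

6


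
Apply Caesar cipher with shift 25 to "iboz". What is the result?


Caesar cipher: shift "iboz" by 25
  'i' (pos 8) + 25 = pos 7 = 'h'
  'b' (pos 1) + 25 = pos 0 = 'a'
  'o' (pos 14) + 25 = pos 13 = 'n'
  'z' (pos 25) + 25 = pos 24 = 'y'
Result: hany

hany


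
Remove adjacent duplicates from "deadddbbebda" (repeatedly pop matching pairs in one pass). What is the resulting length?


Input: deadddbbebda
Stack-based adjacent duplicate removal:
  Read 'd': push. Stack: d
  Read 'e': push. Stack: de
  Read 'a': push. Stack: dea
  Read 'd': push. Stack: dead
  Read 'd': matches stack top 'd' => pop. Stack: dea
  Read 'd': push. Stack: dead
  Read 'b': push. Stack: deadb
  Read 'b': matches stack top 'b' => pop. Stack: dead
  Read 'e': push. Stack: deade
  Read 'b': push. Stack: deadeb
  Read 'd': push. Stack: deadebd
  Read 'a': push. Stack: deadebda
Final stack: "deadebda" (length 8)

8


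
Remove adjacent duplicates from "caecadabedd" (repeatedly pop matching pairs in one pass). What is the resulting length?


Input: caecadabedd
Stack-based adjacent duplicate removal:
  Read 'c': push. Stack: c
  Read 'a': push. Stack: ca
  Read 'e': push. Stack: cae
  Read 'c': push. Stack: caec
  Read 'a': push. Stack: caeca
  Read 'd': push. Stack: caecad
  Read 'a': push. Stack: caecada
  Read 'b': push. Stack: caecadab
  Read 'e': push. Stack: caecadabe
  Read 'd': push. Stack: caecadabed
  Read 'd': matches stack top 'd' => pop. Stack: caecadabe
Final stack: "caecadabe" (length 9)

9


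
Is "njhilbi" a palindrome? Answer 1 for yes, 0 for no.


Input: njhilbi
Reversed: iblihjn
  Compare pos 0 ('n') with pos 6 ('i'): MISMATCH
  Compare pos 1 ('j') with pos 5 ('b'): MISMATCH
  Compare pos 2 ('h') with pos 4 ('l'): MISMATCH
Result: not a palindrome

0


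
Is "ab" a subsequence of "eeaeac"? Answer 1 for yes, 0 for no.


Check if "ab" is a subsequence of "eeaeac"
Greedy scan:
  Position 0 ('e'): no match needed
  Position 1 ('e'): no match needed
  Position 2 ('a'): matches sub[0] = 'a'
  Position 3 ('e'): no match needed
  Position 4 ('a'): no match needed
  Position 5 ('c'): no match needed
Only matched 1/2 characters => not a subsequence

0


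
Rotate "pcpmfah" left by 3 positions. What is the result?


Input: "pcpmfah", rotate left by 3
First 3 characters: "pcp"
Remaining characters: "mfah"
Concatenate remaining + first: "mfah" + "pcp" = "mfahpcp"

mfahpcp


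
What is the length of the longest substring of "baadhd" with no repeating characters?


Input: "baadhd"
Sliding window (track last position of each char):
  Position 0 ('b'): window [0,0] length 1 -- new best
  Position 1 ('a'): window [0,1] length 2 -- new best
  Position 2 ('a'): repeat (last at 1), move window start to 2
  Position 2 ('a'): window [2,2] length 1
  Position 3 ('d'): window [2,3] length 2
  Position 4 ('h'): window [2,4] length 3 -- new best
  Position 5 ('d'): repeat (last at 3), move window start to 4
  Position 5 ('d'): window [4,5] length 2
Longest substring with no repeats: "adh" with length 3

3


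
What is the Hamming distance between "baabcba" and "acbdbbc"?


Comparing "baabcba" and "acbdbbc" position by position:
  Position 0: 'b' vs 'a' => differ
  Position 1: 'a' vs 'c' => differ
  Position 2: 'a' vs 'b' => differ
  Position 3: 'b' vs 'd' => differ
  Position 4: 'c' vs 'b' => differ
  Position 5: 'b' vs 'b' => same
  Position 6: 'a' vs 'c' => differ
Total differences (Hamming distance): 6

6


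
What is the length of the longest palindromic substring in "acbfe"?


Input: "acbfe"
Checking substrings for palindromes:
  No multi-char palindromic substrings found
Longest palindromic substring: "a" with length 1

1


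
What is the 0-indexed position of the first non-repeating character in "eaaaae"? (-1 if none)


Input: eaaaae
Character frequencies:
  'a': 4
  'e': 2
Scanning left to right for freq == 1:
  Position 0 ('e'): freq=2, skip
  Position 1 ('a'): freq=4, skip
  Position 2 ('a'): freq=4, skip
  Position 3 ('a'): freq=4, skip
  Position 4 ('a'): freq=4, skip
  Position 5 ('e'): freq=2, skip
  No unique character found => answer = -1

-1


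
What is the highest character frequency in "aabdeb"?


Input: aabdeb
Character counts:
  'a': 2
  'b': 2
  'd': 1
  'e': 1
Maximum frequency: 2

2


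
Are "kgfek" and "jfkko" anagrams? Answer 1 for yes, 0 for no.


Strings: "kgfek", "jfkko"
Sorted first:  efgkk
Sorted second: fjkko
Differ at position 0: 'e' vs 'f' => not anagrams

0


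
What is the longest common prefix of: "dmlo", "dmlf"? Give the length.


Words: dmlo, dmlf
  Position 0: all 'd' => match
  Position 1: all 'm' => match
  Position 2: all 'l' => match
  Position 3: ('o', 'f') => mismatch, stop
LCP = "dml" (length 3)

3


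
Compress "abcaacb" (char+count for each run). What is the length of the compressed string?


Input: abcaacb
Runs:
  'a' x 1 => "a1"
  'b' x 1 => "b1"
  'c' x 1 => "c1"
  'a' x 2 => "a2"
  'c' x 1 => "c1"
  'b' x 1 => "b1"
Compressed: "a1b1c1a2c1b1"
Compressed length: 12

12


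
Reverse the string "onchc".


Input: onchc
Reading characters right to left:
  Position 4: 'c'
  Position 3: 'h'
  Position 2: 'c'
  Position 1: 'n'
  Position 0: 'o'
Reversed: chcno

chcno


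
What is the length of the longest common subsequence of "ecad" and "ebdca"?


LCS of "ecad" and "ebdca"
DP table:
           e    b    d    c    a
      0    0    0    0    0    0
  e   0    1    1    1    1    1
  c   0    1    1    1    2    2
  a   0    1    1    1    2    3
  d   0    1    1    2    2    3
LCS length = dp[4][5] = 3

3


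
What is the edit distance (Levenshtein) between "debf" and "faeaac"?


Computing edit distance: "debf" -> "faeaac"
DP table:
           f    a    e    a    a    c
      0    1    2    3    4    5    6
  d   1    1    2    3    4    5    6
  e   2    2    2    2    3    4    5
  b   3    3    3    3    3    4    5
  f   4    3    4    4    4    4    5
Edit distance = dp[4][6] = 5

5


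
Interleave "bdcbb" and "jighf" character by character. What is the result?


Interleaving "bdcbb" and "jighf":
  Position 0: 'b' from first, 'j' from second => "bj"
  Position 1: 'd' from first, 'i' from second => "di"
  Position 2: 'c' from first, 'g' from second => "cg"
  Position 3: 'b' from first, 'h' from second => "bh"
  Position 4: 'b' from first, 'f' from second => "bf"
Result: bjdicgbhbf

bjdicgbhbf


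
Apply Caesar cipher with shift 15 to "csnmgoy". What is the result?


Caesar cipher: shift "csnmgoy" by 15
  'c' (pos 2) + 15 = pos 17 = 'r'
  's' (pos 18) + 15 = pos 7 = 'h'
  'n' (pos 13) + 15 = pos 2 = 'c'
  'm' (pos 12) + 15 = pos 1 = 'b'
  'g' (pos 6) + 15 = pos 21 = 'v'
  'o' (pos 14) + 15 = pos 3 = 'd'
  'y' (pos 24) + 15 = pos 13 = 'n'
Result: rhcbvdn

rhcbvdn


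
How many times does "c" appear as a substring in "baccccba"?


Searching for "c" in "baccccba"
Scanning each position:
  Position 0: "b" => no
  Position 1: "a" => no
  Position 2: "c" => MATCH
  Position 3: "c" => MATCH
  Position 4: "c" => MATCH
  Position 5: "c" => MATCH
  Position 6: "b" => no
  Position 7: "a" => no
Total occurrences: 4

4


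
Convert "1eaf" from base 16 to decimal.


Input: "1eaf" in base 16
Positional expansion:
  Digit '1' (value 1) x 16^3 = 4096
  Digit 'e' (value 14) x 16^2 = 3584
  Digit 'a' (value 10) x 16^1 = 160
  Digit 'f' (value 15) x 16^0 = 15
Sum = 7855

7855


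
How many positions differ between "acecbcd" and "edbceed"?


Comparing "acecbcd" and "edbceed" position by position:
  Position 0: 'a' vs 'e' => DIFFER
  Position 1: 'c' vs 'd' => DIFFER
  Position 2: 'e' vs 'b' => DIFFER
  Position 3: 'c' vs 'c' => same
  Position 4: 'b' vs 'e' => DIFFER
  Position 5: 'c' vs 'e' => DIFFER
  Position 6: 'd' vs 'd' => same
Positions that differ: 5

5


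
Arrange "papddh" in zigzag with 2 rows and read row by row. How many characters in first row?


Zigzag "papddh" into 2 rows:
Placing characters:
  'p' => row 0
  'a' => row 1
  'p' => row 0
  'd' => row 1
  'd' => row 0
  'h' => row 1
Rows:
  Row 0: "ppd"
  Row 1: "adh"
First row length: 3

3


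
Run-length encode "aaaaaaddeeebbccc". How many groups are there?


Input: aaaaaaddeeebbccc
Scanning for consecutive runs:
  Group 1: 'a' x 6 (positions 0-5)
  Group 2: 'd' x 2 (positions 6-7)
  Group 3: 'e' x 3 (positions 8-10)
  Group 4: 'b' x 2 (positions 11-12)
  Group 5: 'c' x 3 (positions 13-15)
Total groups: 5

5


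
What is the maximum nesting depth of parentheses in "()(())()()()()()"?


Input: "()(())()()()()()"
Tracking depth:
  Position 0 '(': depth becomes 1
  Position 1 ')': depth becomes 0
  Position 2 '(': depth becomes 1
  Position 3 '(': depth becomes 2
  Position 4 ')': depth becomes 1
  Position 5 ')': depth becomes 0
  Position 6 '(': depth becomes 1
  Position 7 ')': depth becomes 0
  Position 8 '(': depth becomes 1
  Position 9 ')': depth becomes 0
  Position 10 '(': depth becomes 1
  Position 11 ')': depth becomes 0
  Position 12 '(': depth becomes 1
  Position 13 ')': depth becomes 0
  Position 14 '(': depth becomes 1
  Position 15 ')': depth becomes 0
Maximum depth reached: 2

2


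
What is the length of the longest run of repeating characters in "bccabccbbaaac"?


Input: "bccabccbbaaac"
Scanning for longest run:
  Position 1 ('c'): new char, reset run to 1
  Position 2 ('c'): continues run of 'c', length=2
  Position 3 ('a'): new char, reset run to 1
  Position 4 ('b'): new char, reset run to 1
  Position 5 ('c'): new char, reset run to 1
  Position 6 ('c'): continues run of 'c', length=2
  Position 7 ('b'): new char, reset run to 1
  Position 8 ('b'): continues run of 'b', length=2
  Position 9 ('a'): new char, reset run to 1
  Position 10 ('a'): continues run of 'a', length=2
  Position 11 ('a'): continues run of 'a', length=3
  Position 12 ('c'): new char, reset run to 1
Longest run: 'a' with length 3

3


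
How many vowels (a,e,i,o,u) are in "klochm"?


Input: klochm
Checking each character:
  'k' at position 0: consonant
  'l' at position 1: consonant
  'o' at position 2: vowel (running total: 1)
  'c' at position 3: consonant
  'h' at position 4: consonant
  'm' at position 5: consonant
Total vowels: 1

1


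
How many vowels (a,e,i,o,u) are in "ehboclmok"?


Input: ehboclmok
Checking each character:
  'e' at position 0: vowel (running total: 1)
  'h' at position 1: consonant
  'b' at position 2: consonant
  'o' at position 3: vowel (running total: 2)
  'c' at position 4: consonant
  'l' at position 5: consonant
  'm' at position 6: consonant
  'o' at position 7: vowel (running total: 3)
  'k' at position 8: consonant
Total vowels: 3

3


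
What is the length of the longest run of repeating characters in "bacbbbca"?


Input: "bacbbbca"
Scanning for longest run:
  Position 1 ('a'): new char, reset run to 1
  Position 2 ('c'): new char, reset run to 1
  Position 3 ('b'): new char, reset run to 1
  Position 4 ('b'): continues run of 'b', length=2
  Position 5 ('b'): continues run of 'b', length=3
  Position 6 ('c'): new char, reset run to 1
  Position 7 ('a'): new char, reset run to 1
Longest run: 'b' with length 3

3


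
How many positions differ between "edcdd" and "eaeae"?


Comparing "edcdd" and "eaeae" position by position:
  Position 0: 'e' vs 'e' => same
  Position 1: 'd' vs 'a' => DIFFER
  Position 2: 'c' vs 'e' => DIFFER
  Position 3: 'd' vs 'a' => DIFFER
  Position 4: 'd' vs 'e' => DIFFER
Positions that differ: 4

4


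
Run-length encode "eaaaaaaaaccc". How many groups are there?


Input: eaaaaaaaaccc
Scanning for consecutive runs:
  Group 1: 'e' x 1 (positions 0-0)
  Group 2: 'a' x 8 (positions 1-8)
  Group 3: 'c' x 3 (positions 9-11)
Total groups: 3

3


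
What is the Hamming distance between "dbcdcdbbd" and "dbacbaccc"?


Comparing "dbcdcdbbd" and "dbacbaccc" position by position:
  Position 0: 'd' vs 'd' => same
  Position 1: 'b' vs 'b' => same
  Position 2: 'c' vs 'a' => differ
  Position 3: 'd' vs 'c' => differ
  Position 4: 'c' vs 'b' => differ
  Position 5: 'd' vs 'a' => differ
  Position 6: 'b' vs 'c' => differ
  Position 7: 'b' vs 'c' => differ
  Position 8: 'd' vs 'c' => differ
Total differences (Hamming distance): 7

7


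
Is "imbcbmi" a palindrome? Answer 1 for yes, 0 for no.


Input: imbcbmi
Reversed: imbcbmi
  Compare pos 0 ('i') with pos 6 ('i'): match
  Compare pos 1 ('m') with pos 5 ('m'): match
  Compare pos 2 ('b') with pos 4 ('b'): match
Result: palindrome

1


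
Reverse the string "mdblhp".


Input: mdblhp
Reading characters right to left:
  Position 5: 'p'
  Position 4: 'h'
  Position 3: 'l'
  Position 2: 'b'
  Position 1: 'd'
  Position 0: 'm'
Reversed: phlbdm

phlbdm


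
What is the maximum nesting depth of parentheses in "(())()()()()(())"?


Input: "(())()()()()(())"
Tracking depth:
  Position 0 '(': depth becomes 1
  Position 1 '(': depth becomes 2
  Position 2 ')': depth becomes 1
  Position 3 ')': depth becomes 0
  Position 4 '(': depth becomes 1
  Position 5 ')': depth becomes 0
  Position 6 '(': depth becomes 1
  Position 7 ')': depth becomes 0
  Position 8 '(': depth becomes 1
  Position 9 ')': depth becomes 0
  Position 10 '(': depth becomes 1
  Position 11 ')': depth becomes 0
  Position 12 '(': depth becomes 1
  Position 13 '(': depth becomes 2
  Position 14 ')': depth becomes 1
  Position 15 ')': depth becomes 0
Maximum depth reached: 2

2


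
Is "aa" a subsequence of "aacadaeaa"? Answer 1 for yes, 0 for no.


Check if "aa" is a subsequence of "aacadaeaa"
Greedy scan:
  Position 0 ('a'): matches sub[0] = 'a'
  Position 1 ('a'): matches sub[1] = 'a'
  Position 2 ('c'): no match needed
  Position 3 ('a'): no match needed
  Position 4 ('d'): no match needed
  Position 5 ('a'): no match needed
  Position 6 ('e'): no match needed
  Position 7 ('a'): no match needed
  Position 8 ('a'): no match needed
All 2 characters matched => is a subsequence

1


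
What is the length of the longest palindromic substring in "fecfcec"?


Input: "fecfcec"
Checking substrings for palindromes:
  [1:6] "ecfce" (len 5) => palindrome
  [2:5] "cfc" (len 3) => palindrome
  [4:7] "cec" (len 3) => palindrome
Longest palindromic substring: "ecfce" with length 5

5


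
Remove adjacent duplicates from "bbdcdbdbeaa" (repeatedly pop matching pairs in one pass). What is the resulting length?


Input: bbdcdbdbeaa
Stack-based adjacent duplicate removal:
  Read 'b': push. Stack: b
  Read 'b': matches stack top 'b' => pop. Stack: (empty)
  Read 'd': push. Stack: d
  Read 'c': push. Stack: dc
  Read 'd': push. Stack: dcd
  Read 'b': push. Stack: dcdb
  Read 'd': push. Stack: dcdbd
  Read 'b': push. Stack: dcdbdb
  Read 'e': push. Stack: dcdbdbe
  Read 'a': push. Stack: dcdbdbea
  Read 'a': matches stack top 'a' => pop. Stack: dcdbdbe
Final stack: "dcdbdbe" (length 7)

7


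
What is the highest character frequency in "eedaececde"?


Input: eedaececde
Character counts:
  'a': 1
  'c': 2
  'd': 2
  'e': 5
Maximum frequency: 5

5


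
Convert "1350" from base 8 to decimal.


Input: "1350" in base 8
Positional expansion:
  Digit '1' (value 1) x 8^3 = 512
  Digit '3' (value 3) x 8^2 = 192
  Digit '5' (value 5) x 8^1 = 40
  Digit '0' (value 0) x 8^0 = 0
Sum = 744

744


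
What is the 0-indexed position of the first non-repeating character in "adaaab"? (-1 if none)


Input: adaaab
Character frequencies:
  'a': 4
  'b': 1
  'd': 1
Scanning left to right for freq == 1:
  Position 0 ('a'): freq=4, skip
  Position 1 ('d'): unique! => answer = 1

1


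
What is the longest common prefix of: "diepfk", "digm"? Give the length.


Words: diepfk, digm
  Position 0: all 'd' => match
  Position 1: all 'i' => match
  Position 2: ('e', 'g') => mismatch, stop
LCP = "di" (length 2)

2


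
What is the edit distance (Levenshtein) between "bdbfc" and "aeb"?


Computing edit distance: "bdbfc" -> "aeb"
DP table:
           a    e    b
      0    1    2    3
  b   1    1    2    2
  d   2    2    2    3
  b   3    3    3    2
  f   4    4    4    3
  c   5    5    5    4
Edit distance = dp[5][3] = 4

4


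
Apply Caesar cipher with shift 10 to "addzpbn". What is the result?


Caesar cipher: shift "addzpbn" by 10
  'a' (pos 0) + 10 = pos 10 = 'k'
  'd' (pos 3) + 10 = pos 13 = 'n'
  'd' (pos 3) + 10 = pos 13 = 'n'
  'z' (pos 25) + 10 = pos 9 = 'j'
  'p' (pos 15) + 10 = pos 25 = 'z'
  'b' (pos 1) + 10 = pos 11 = 'l'
  'n' (pos 13) + 10 = pos 23 = 'x'
Result: knnjzlx

knnjzlx


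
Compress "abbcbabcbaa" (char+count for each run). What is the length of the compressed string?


Input: abbcbabcbaa
Runs:
  'a' x 1 => "a1"
  'b' x 2 => "b2"
  'c' x 1 => "c1"
  'b' x 1 => "b1"
  'a' x 1 => "a1"
  'b' x 1 => "b1"
  'c' x 1 => "c1"
  'b' x 1 => "b1"
  'a' x 2 => "a2"
Compressed: "a1b2c1b1a1b1c1b1a2"
Compressed length: 18

18


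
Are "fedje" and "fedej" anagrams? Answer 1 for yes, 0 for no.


Strings: "fedje", "fedej"
Sorted first:  deefj
Sorted second: deefj
Sorted forms match => anagrams

1


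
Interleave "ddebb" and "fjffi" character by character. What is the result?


Interleaving "ddebb" and "fjffi":
  Position 0: 'd' from first, 'f' from second => "df"
  Position 1: 'd' from first, 'j' from second => "dj"
  Position 2: 'e' from first, 'f' from second => "ef"
  Position 3: 'b' from first, 'f' from second => "bf"
  Position 4: 'b' from first, 'i' from second => "bi"
Result: dfdjefbfbi

dfdjefbfbi


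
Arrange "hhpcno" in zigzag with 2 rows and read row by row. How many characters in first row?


Zigzag "hhpcno" into 2 rows:
Placing characters:
  'h' => row 0
  'h' => row 1
  'p' => row 0
  'c' => row 1
  'n' => row 0
  'o' => row 1
Rows:
  Row 0: "hpn"
  Row 1: "hco"
First row length: 3

3


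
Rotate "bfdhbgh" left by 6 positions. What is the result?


Input: "bfdhbgh", rotate left by 6
First 6 characters: "bfdhbg"
Remaining characters: "h"
Concatenate remaining + first: "h" + "bfdhbg" = "hbfdhbg"

hbfdhbg


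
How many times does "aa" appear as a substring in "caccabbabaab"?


Searching for "aa" in "caccabbabaab"
Scanning each position:
  Position 0: "ca" => no
  Position 1: "ac" => no
  Position 2: "cc" => no
  Position 3: "ca" => no
  Position 4: "ab" => no
  Position 5: "bb" => no
  Position 6: "ba" => no
  Position 7: "ab" => no
  Position 8: "ba" => no
  Position 9: "aa" => MATCH
  Position 10: "ab" => no
Total occurrences: 1

1


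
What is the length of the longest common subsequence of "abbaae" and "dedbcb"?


LCS of "abbaae" and "dedbcb"
DP table:
           d    e    d    b    c    b
      0    0    0    0    0    0    0
  a   0    0    0    0    0    0    0
  b   0    0    0    0    1    1    1
  b   0    0    0    0    1    1    2
  a   0    0    0    0    1    1    2
  a   0    0    0    0    1    1    2
  e   0    0    1    1    1    1    2
LCS length = dp[6][6] = 2

2


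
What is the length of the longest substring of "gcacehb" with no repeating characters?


Input: "gcacehb"
Sliding window (track last position of each char):
  Position 0 ('g'): window [0,0] length 1 -- new best
  Position 1 ('c'): window [0,1] length 2 -- new best
  Position 2 ('a'): window [0,2] length 3 -- new best
  Position 3 ('c'): repeat (last at 1), move window start to 2
  Position 3 ('c'): window [2,3] length 2
  Position 4 ('e'): window [2,4] length 3
  Position 5 ('h'): window [2,5] length 4 -- new best
  Position 6 ('b'): window [2,6] length 5 -- new best
Longest substring with no repeats: "acehb" with length 5

5


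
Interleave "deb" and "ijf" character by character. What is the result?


Interleaving "deb" and "ijf":
  Position 0: 'd' from first, 'i' from second => "di"
  Position 1: 'e' from first, 'j' from second => "ej"
  Position 2: 'b' from first, 'f' from second => "bf"
Result: diejbf

diejbf


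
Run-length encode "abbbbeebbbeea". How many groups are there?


Input: abbbbeebbbeea
Scanning for consecutive runs:
  Group 1: 'a' x 1 (positions 0-0)
  Group 2: 'b' x 4 (positions 1-4)
  Group 3: 'e' x 2 (positions 5-6)
  Group 4: 'b' x 3 (positions 7-9)
  Group 5: 'e' x 2 (positions 10-11)
  Group 6: 'a' x 1 (positions 12-12)
Total groups: 6

6


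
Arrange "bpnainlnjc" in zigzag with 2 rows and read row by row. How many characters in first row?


Zigzag "bpnainlnjc" into 2 rows:
Placing characters:
  'b' => row 0
  'p' => row 1
  'n' => row 0
  'a' => row 1
  'i' => row 0
  'n' => row 1
  'l' => row 0
  'n' => row 1
  'j' => row 0
  'c' => row 1
Rows:
  Row 0: "bnilj"
  Row 1: "pannc"
First row length: 5

5


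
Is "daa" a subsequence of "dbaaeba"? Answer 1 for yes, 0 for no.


Check if "daa" is a subsequence of "dbaaeba"
Greedy scan:
  Position 0 ('d'): matches sub[0] = 'd'
  Position 1 ('b'): no match needed
  Position 2 ('a'): matches sub[1] = 'a'
  Position 3 ('a'): matches sub[2] = 'a'
  Position 4 ('e'): no match needed
  Position 5 ('b'): no match needed
  Position 6 ('a'): no match needed
All 3 characters matched => is a subsequence

1


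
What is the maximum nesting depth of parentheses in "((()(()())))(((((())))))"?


Input: "((()(()())))(((((())))))"
Tracking depth:
  Position 0 '(': depth becomes 1
  Position 1 '(': depth becomes 2
  Position 2 '(': depth becomes 3
  Position 3 ')': depth becomes 2
  Position 4 '(': depth becomes 3
  Position 5 '(': depth becomes 4
  Position 6 ')': depth becomes 3
  Position 7 '(': depth becomes 4
  Position 8 ')': depth becomes 3
  Position 9 ')': depth becomes 2
  Position 10 ')': depth becomes 1
  Position 11 ')': depth becomes 0
  Position 12 '(': depth becomes 1
  Position 13 '(': depth becomes 2
  Position 14 '(': depth becomes 3
  Position 15 '(': depth becomes 4
  Position 16 '(': depth becomes 5
  Position 17 '(': depth becomes 6
  Position 18 ')': depth becomes 5
  Position 19 ')': depth becomes 4
  Position 20 ')': depth becomes 3
  Position 21 ')': depth becomes 2
  Position 22 ')': depth becomes 1
  Position 23 ')': depth becomes 0
Maximum depth reached: 6

6


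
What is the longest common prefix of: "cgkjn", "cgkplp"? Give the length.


Words: cgkjn, cgkplp
  Position 0: all 'c' => match
  Position 1: all 'g' => match
  Position 2: all 'k' => match
  Position 3: ('j', 'p') => mismatch, stop
LCP = "cgk" (length 3)

3


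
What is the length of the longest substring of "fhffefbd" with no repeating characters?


Input: "fhffefbd"
Sliding window (track last position of each char):
  Position 0 ('f'): window [0,0] length 1 -- new best
  Position 1 ('h'): window [0,1] length 2 -- new best
  Position 2 ('f'): repeat (last at 0), move window start to 1
  Position 2 ('f'): window [1,2] length 2
  Position 3 ('f'): repeat (last at 2), move window start to 3
  Position 3 ('f'): window [3,3] length 1
  Position 4 ('e'): window [3,4] length 2
  Position 5 ('f'): repeat (last at 3), move window start to 4
  Position 5 ('f'): window [4,5] length 2
  Position 6 ('b'): window [4,6] length 3 -- new best
  Position 7 ('d'): window [4,7] length 4 -- new best
Longest substring with no repeats: "efbd" with length 4

4


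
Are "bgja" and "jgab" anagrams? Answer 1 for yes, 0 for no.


Strings: "bgja", "jgab"
Sorted first:  abgj
Sorted second: abgj
Sorted forms match => anagrams

1


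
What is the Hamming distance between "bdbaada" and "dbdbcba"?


Comparing "bdbaada" and "dbdbcba" position by position:
  Position 0: 'b' vs 'd' => differ
  Position 1: 'd' vs 'b' => differ
  Position 2: 'b' vs 'd' => differ
  Position 3: 'a' vs 'b' => differ
  Position 4: 'a' vs 'c' => differ
  Position 5: 'd' vs 'b' => differ
  Position 6: 'a' vs 'a' => same
Total differences (Hamming distance): 6

6


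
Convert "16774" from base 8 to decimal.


Input: "16774" in base 8
Positional expansion:
  Digit '1' (value 1) x 8^4 = 4096
  Digit '6' (value 6) x 8^3 = 3072
  Digit '7' (value 7) x 8^2 = 448
  Digit '7' (value 7) x 8^1 = 56
  Digit '4' (value 4) x 8^0 = 4
Sum = 7676

7676


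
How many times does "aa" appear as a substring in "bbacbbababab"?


Searching for "aa" in "bbacbbababab"
Scanning each position:
  Position 0: "bb" => no
  Position 1: "ba" => no
  Position 2: "ac" => no
  Position 3: "cb" => no
  Position 4: "bb" => no
  Position 5: "ba" => no
  Position 6: "ab" => no
  Position 7: "ba" => no
  Position 8: "ab" => no
  Position 9: "ba" => no
  Position 10: "ab" => no
Total occurrences: 0

0


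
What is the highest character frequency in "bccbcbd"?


Input: bccbcbd
Character counts:
  'b': 3
  'c': 3
  'd': 1
Maximum frequency: 3

3


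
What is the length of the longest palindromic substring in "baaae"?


Input: "baaae"
Checking substrings for palindromes:
  [1:4] "aaa" (len 3) => palindrome
  [1:3] "aa" (len 2) => palindrome
  [2:4] "aa" (len 2) => palindrome
Longest palindromic substring: "aaa" with length 3

3


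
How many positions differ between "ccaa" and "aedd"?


Comparing "ccaa" and "aedd" position by position:
  Position 0: 'c' vs 'a' => DIFFER
  Position 1: 'c' vs 'e' => DIFFER
  Position 2: 'a' vs 'd' => DIFFER
  Position 3: 'a' vs 'd' => DIFFER
Positions that differ: 4

4


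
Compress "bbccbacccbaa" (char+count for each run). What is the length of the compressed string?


Input: bbccbacccbaa
Runs:
  'b' x 2 => "b2"
  'c' x 2 => "c2"
  'b' x 1 => "b1"
  'a' x 1 => "a1"
  'c' x 3 => "c3"
  'b' x 1 => "b1"
  'a' x 2 => "a2"
Compressed: "b2c2b1a1c3b1a2"
Compressed length: 14

14


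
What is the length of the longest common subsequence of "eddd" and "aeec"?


LCS of "eddd" and "aeec"
DP table:
           a    e    e    c
      0    0    0    0    0
  e   0    0    1    1    1
  d   0    0    1    1    1
  d   0    0    1    1    1
  d   0    0    1    1    1
LCS length = dp[4][4] = 1

1


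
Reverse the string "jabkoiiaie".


Input: jabkoiiaie
Reading characters right to left:
  Position 9: 'e'
  Position 8: 'i'
  Position 7: 'a'
  Position 6: 'i'
  Position 5: 'i'
  Position 4: 'o'
  Position 3: 'k'
  Position 2: 'b'
  Position 1: 'a'
  Position 0: 'j'
Reversed: eiaiiokbaj

eiaiiokbaj


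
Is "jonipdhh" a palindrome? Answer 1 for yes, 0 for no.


Input: jonipdhh
Reversed: hhdpinoj
  Compare pos 0 ('j') with pos 7 ('h'): MISMATCH
  Compare pos 1 ('o') with pos 6 ('h'): MISMATCH
  Compare pos 2 ('n') with pos 5 ('d'): MISMATCH
  Compare pos 3 ('i') with pos 4 ('p'): MISMATCH
Result: not a palindrome

0


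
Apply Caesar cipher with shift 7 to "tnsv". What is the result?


Caesar cipher: shift "tnsv" by 7
  't' (pos 19) + 7 = pos 0 = 'a'
  'n' (pos 13) + 7 = pos 20 = 'u'
  's' (pos 18) + 7 = pos 25 = 'z'
  'v' (pos 21) + 7 = pos 2 = 'c'
Result: auzc

auzc


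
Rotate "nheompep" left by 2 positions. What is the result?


Input: "nheompep", rotate left by 2
First 2 characters: "nh"
Remaining characters: "eompep"
Concatenate remaining + first: "eompep" + "nh" = "eompepnh"

eompepnh


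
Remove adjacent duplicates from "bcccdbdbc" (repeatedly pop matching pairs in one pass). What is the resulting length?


Input: bcccdbdbc
Stack-based adjacent duplicate removal:
  Read 'b': push. Stack: b
  Read 'c': push. Stack: bc
  Read 'c': matches stack top 'c' => pop. Stack: b
  Read 'c': push. Stack: bc
  Read 'd': push. Stack: bcd
  Read 'b': push. Stack: bcdb
  Read 'd': push. Stack: bcdbd
  Read 'b': push. Stack: bcdbdb
  Read 'c': push. Stack: bcdbdbc
Final stack: "bcdbdbc" (length 7)

7


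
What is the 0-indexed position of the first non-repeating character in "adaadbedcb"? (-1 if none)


Input: adaadbedcb
Character frequencies:
  'a': 3
  'b': 2
  'c': 1
  'd': 3
  'e': 1
Scanning left to right for freq == 1:
  Position 0 ('a'): freq=3, skip
  Position 1 ('d'): freq=3, skip
  Position 2 ('a'): freq=3, skip
  Position 3 ('a'): freq=3, skip
  Position 4 ('d'): freq=3, skip
  Position 5 ('b'): freq=2, skip
  Position 6 ('e'): unique! => answer = 6

6


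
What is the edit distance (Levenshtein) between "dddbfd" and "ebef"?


Computing edit distance: "dddbfd" -> "ebef"
DP table:
           e    b    e    f
      0    1    2    3    4
  d   1    1    2    3    4
  d   2    2    2    3    4
  d   3    3    3    3    4
  b   4    4    3    4    4
  f   5    5    4    4    4
  d   6    6    5    5    5
Edit distance = dp[6][4] = 5

5


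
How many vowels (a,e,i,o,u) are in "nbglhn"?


Input: nbglhn
Checking each character:
  'n' at position 0: consonant
  'b' at position 1: consonant
  'g' at position 2: consonant
  'l' at position 3: consonant
  'h' at position 4: consonant
  'n' at position 5: consonant
Total vowels: 0

0


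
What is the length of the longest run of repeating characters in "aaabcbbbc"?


Input: "aaabcbbbc"
Scanning for longest run:
  Position 1 ('a'): continues run of 'a', length=2
  Position 2 ('a'): continues run of 'a', length=3
  Position 3 ('b'): new char, reset run to 1
  Position 4 ('c'): new char, reset run to 1
  Position 5 ('b'): new char, reset run to 1
  Position 6 ('b'): continues run of 'b', length=2
  Position 7 ('b'): continues run of 'b', length=3
  Position 8 ('c'): new char, reset run to 1
Longest run: 'a' with length 3

3


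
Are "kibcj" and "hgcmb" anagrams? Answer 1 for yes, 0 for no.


Strings: "kibcj", "hgcmb"
Sorted first:  bcijk
Sorted second: bcghm
Differ at position 2: 'i' vs 'g' => not anagrams

0


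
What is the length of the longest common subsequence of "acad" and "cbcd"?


LCS of "acad" and "cbcd"
DP table:
           c    b    c    d
      0    0    0    0    0
  a   0    0    0    0    0
  c   0    1    1    1    1
  a   0    1    1    1    1
  d   0    1    1    1    2
LCS length = dp[4][4] = 2

2


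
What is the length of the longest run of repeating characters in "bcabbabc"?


Input: "bcabbabc"
Scanning for longest run:
  Position 1 ('c'): new char, reset run to 1
  Position 2 ('a'): new char, reset run to 1
  Position 3 ('b'): new char, reset run to 1
  Position 4 ('b'): continues run of 'b', length=2
  Position 5 ('a'): new char, reset run to 1
  Position 6 ('b'): new char, reset run to 1
  Position 7 ('c'): new char, reset run to 1
Longest run: 'b' with length 2

2


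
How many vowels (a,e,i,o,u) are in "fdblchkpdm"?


Input: fdblchkpdm
Checking each character:
  'f' at position 0: consonant
  'd' at position 1: consonant
  'b' at position 2: consonant
  'l' at position 3: consonant
  'c' at position 4: consonant
  'h' at position 5: consonant
  'k' at position 6: consonant
  'p' at position 7: consonant
  'd' at position 8: consonant
  'm' at position 9: consonant
Total vowels: 0

0


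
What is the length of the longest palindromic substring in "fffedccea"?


Input: "fffedccea"
Checking substrings for palindromes:
  [0:3] "fff" (len 3) => palindrome
  [0:2] "ff" (len 2) => palindrome
  [1:3] "ff" (len 2) => palindrome
  [5:7] "cc" (len 2) => palindrome
Longest palindromic substring: "fff" with length 3

3


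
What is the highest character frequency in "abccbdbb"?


Input: abccbdbb
Character counts:
  'a': 1
  'b': 4
  'c': 2
  'd': 1
Maximum frequency: 4

4


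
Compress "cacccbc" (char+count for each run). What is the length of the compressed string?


Input: cacccbc
Runs:
  'c' x 1 => "c1"
  'a' x 1 => "a1"
  'c' x 3 => "c3"
  'b' x 1 => "b1"
  'c' x 1 => "c1"
Compressed: "c1a1c3b1c1"
Compressed length: 10

10


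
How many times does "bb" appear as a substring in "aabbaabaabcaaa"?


Searching for "bb" in "aabbaabaabcaaa"
Scanning each position:
  Position 0: "aa" => no
  Position 1: "ab" => no
  Position 2: "bb" => MATCH
  Position 3: "ba" => no
  Position 4: "aa" => no
  Position 5: "ab" => no
  Position 6: "ba" => no
  Position 7: "aa" => no
  Position 8: "ab" => no
  Position 9: "bc" => no
  Position 10: "ca" => no
  Position 11: "aa" => no
  Position 12: "aa" => no
Total occurrences: 1

1


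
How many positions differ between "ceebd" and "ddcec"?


Comparing "ceebd" and "ddcec" position by position:
  Position 0: 'c' vs 'd' => DIFFER
  Position 1: 'e' vs 'd' => DIFFER
  Position 2: 'e' vs 'c' => DIFFER
  Position 3: 'b' vs 'e' => DIFFER
  Position 4: 'd' vs 'c' => DIFFER
Positions that differ: 5

5


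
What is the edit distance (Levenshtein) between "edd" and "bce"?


Computing edit distance: "edd" -> "bce"
DP table:
           b    c    e
      0    1    2    3
  e   1    1    2    2
  d   2    2    2    3
  d   3    3    3    3
Edit distance = dp[3][3] = 3

3


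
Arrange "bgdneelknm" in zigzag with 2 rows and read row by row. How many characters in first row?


Zigzag "bgdneelknm" into 2 rows:
Placing characters:
  'b' => row 0
  'g' => row 1
  'd' => row 0
  'n' => row 1
  'e' => row 0
  'e' => row 1
  'l' => row 0
  'k' => row 1
  'n' => row 0
  'm' => row 1
Rows:
  Row 0: "bdeln"
  Row 1: "gnekm"
First row length: 5

5


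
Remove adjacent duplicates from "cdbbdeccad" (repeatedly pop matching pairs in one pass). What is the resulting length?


Input: cdbbdeccad
Stack-based adjacent duplicate removal:
  Read 'c': push. Stack: c
  Read 'd': push. Stack: cd
  Read 'b': push. Stack: cdb
  Read 'b': matches stack top 'b' => pop. Stack: cd
  Read 'd': matches stack top 'd' => pop. Stack: c
  Read 'e': push. Stack: ce
  Read 'c': push. Stack: cec
  Read 'c': matches stack top 'c' => pop. Stack: ce
  Read 'a': push. Stack: cea
  Read 'd': push. Stack: cead
Final stack: "cead" (length 4)

4


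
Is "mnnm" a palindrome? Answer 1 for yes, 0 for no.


Input: mnnm
Reversed: mnnm
  Compare pos 0 ('m') with pos 3 ('m'): match
  Compare pos 1 ('n') with pos 2 ('n'): match
Result: palindrome

1


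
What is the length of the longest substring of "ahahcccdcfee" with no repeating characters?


Input: "ahahcccdcfee"
Sliding window (track last position of each char):
  Position 0 ('a'): window [0,0] length 1 -- new best
  Position 1 ('h'): window [0,1] length 2 -- new best
  Position 2 ('a'): repeat (last at 0), move window start to 1
  Position 2 ('a'): window [1,2] length 2
  Position 3 ('h'): repeat (last at 1), move window start to 2
  Position 3 ('h'): window [2,3] length 2
  Position 4 ('c'): window [2,4] length 3 -- new best
  Position 5 ('c'): repeat (last at 4), move window start to 5
  Position 5 ('c'): window [5,5] length 1
  Position 6 ('c'): repeat (last at 5), move window start to 6
  Position 6 ('c'): window [6,6] length 1
  Position 7 ('d'): window [6,7] length 2
  Position 8 ('c'): repeat (last at 6), move window start to 7
  Position 8 ('c'): window [7,8] length 2
  Position 9 ('f'): window [7,9] length 3
  Position 10 ('e'): window [7,10] length 4 -- new best
  Position 11 ('e'): repeat (last at 10), move window start to 11
  Position 11 ('e'): window [11,11] length 1
Longest substring with no repeats: "dcfe" with length 4

4


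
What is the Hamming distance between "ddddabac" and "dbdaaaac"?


Comparing "ddddabac" and "dbdaaaac" position by position:
  Position 0: 'd' vs 'd' => same
  Position 1: 'd' vs 'b' => differ
  Position 2: 'd' vs 'd' => same
  Position 3: 'd' vs 'a' => differ
  Position 4: 'a' vs 'a' => same
  Position 5: 'b' vs 'a' => differ
  Position 6: 'a' vs 'a' => same
  Position 7: 'c' vs 'c' => same
Total differences (Hamming distance): 3

3


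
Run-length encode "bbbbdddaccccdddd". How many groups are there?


Input: bbbbdddaccccdddd
Scanning for consecutive runs:
  Group 1: 'b' x 4 (positions 0-3)
  Group 2: 'd' x 3 (positions 4-6)
  Group 3: 'a' x 1 (positions 7-7)
  Group 4: 'c' x 4 (positions 8-11)
  Group 5: 'd' x 4 (positions 12-15)
Total groups: 5

5


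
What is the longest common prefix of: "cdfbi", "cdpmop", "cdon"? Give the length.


Words: cdfbi, cdpmop, cdon
  Position 0: all 'c' => match
  Position 1: all 'd' => match
  Position 2: ('f', 'p', 'o') => mismatch, stop
LCP = "cd" (length 2)

2


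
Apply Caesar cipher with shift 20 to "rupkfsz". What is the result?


Caesar cipher: shift "rupkfsz" by 20
  'r' (pos 17) + 20 = pos 11 = 'l'
  'u' (pos 20) + 20 = pos 14 = 'o'
  'p' (pos 15) + 20 = pos 9 = 'j'
  'k' (pos 10) + 20 = pos 4 = 'e'
  'f' (pos 5) + 20 = pos 25 = 'z'
  's' (pos 18) + 20 = pos 12 = 'm'
  'z' (pos 25) + 20 = pos 19 = 't'
Result: lojezmt

lojezmt


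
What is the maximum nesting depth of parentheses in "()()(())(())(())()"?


Input: "()()(())(())(())()"
Tracking depth:
  Position 0 '(': depth becomes 1
  Position 1 ')': depth becomes 0
  Position 2 '(': depth becomes 1
  Position 3 ')': depth becomes 0
  Position 4 '(': depth becomes 1
  Position 5 '(': depth becomes 2
  Position 6 ')': depth becomes 1
  Position 7 ')': depth becomes 0
  Position 8 '(': depth becomes 1
  Position 9 '(': depth becomes 2
  Position 10 ')': depth becomes 1
  Position 11 ')': depth becomes 0
  Position 12 '(': depth becomes 1
  Position 13 '(': depth becomes 2
  Position 14 ')': depth becomes 1
  Position 15 ')': depth becomes 0
  Position 16 '(': depth becomes 1
  Position 17 ')': depth becomes 0
Maximum depth reached: 2

2


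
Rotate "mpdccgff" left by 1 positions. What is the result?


Input: "mpdccgff", rotate left by 1
First 1 characters: "m"
Remaining characters: "pdccgff"
Concatenate remaining + first: "pdccgff" + "m" = "pdccgffm"

pdccgffm


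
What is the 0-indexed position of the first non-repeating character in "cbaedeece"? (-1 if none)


Input: cbaedeece
Character frequencies:
  'a': 1
  'b': 1
  'c': 2
  'd': 1
  'e': 4
Scanning left to right for freq == 1:
  Position 0 ('c'): freq=2, skip
  Position 1 ('b'): unique! => answer = 1

1


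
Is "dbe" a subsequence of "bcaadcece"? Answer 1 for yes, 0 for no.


Check if "dbe" is a subsequence of "bcaadcece"
Greedy scan:
  Position 0 ('b'): no match needed
  Position 1 ('c'): no match needed
  Position 2 ('a'): no match needed
  Position 3 ('a'): no match needed
  Position 4 ('d'): matches sub[0] = 'd'
  Position 5 ('c'): no match needed
  Position 6 ('e'): no match needed
  Position 7 ('c'): no match needed
  Position 8 ('e'): no match needed
Only matched 1/3 characters => not a subsequence

0


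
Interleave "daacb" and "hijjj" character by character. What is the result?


Interleaving "daacb" and "hijjj":
  Position 0: 'd' from first, 'h' from second => "dh"
  Position 1: 'a' from first, 'i' from second => "ai"
  Position 2: 'a' from first, 'j' from second => "aj"
  Position 3: 'c' from first, 'j' from second => "cj"
  Position 4: 'b' from first, 'j' from second => "bj"
Result: dhaiajcjbj

dhaiajcjbj
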